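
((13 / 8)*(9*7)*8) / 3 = 273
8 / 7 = 1.14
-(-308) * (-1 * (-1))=308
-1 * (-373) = 373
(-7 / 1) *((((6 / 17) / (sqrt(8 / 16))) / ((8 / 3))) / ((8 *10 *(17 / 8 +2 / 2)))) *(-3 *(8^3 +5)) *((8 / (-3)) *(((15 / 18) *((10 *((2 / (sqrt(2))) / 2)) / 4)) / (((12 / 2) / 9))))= -32571 / 680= -47.90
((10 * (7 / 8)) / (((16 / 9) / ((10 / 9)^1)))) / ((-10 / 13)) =-7.11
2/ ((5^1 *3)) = 2/ 15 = 0.13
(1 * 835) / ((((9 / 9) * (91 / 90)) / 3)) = 225450 / 91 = 2477.47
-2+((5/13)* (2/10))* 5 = -21/13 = -1.62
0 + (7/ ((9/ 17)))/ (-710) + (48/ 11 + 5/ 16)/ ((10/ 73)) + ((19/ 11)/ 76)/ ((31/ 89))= 1191730487/ 34863840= 34.18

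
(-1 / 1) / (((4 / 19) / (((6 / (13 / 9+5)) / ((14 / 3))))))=-1539 / 1624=-0.95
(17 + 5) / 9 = 22 / 9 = 2.44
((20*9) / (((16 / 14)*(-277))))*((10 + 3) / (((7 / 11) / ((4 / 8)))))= -6435 / 1108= -5.81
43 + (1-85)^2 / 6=1219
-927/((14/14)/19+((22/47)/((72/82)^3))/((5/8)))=-12069484380/15089749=-799.85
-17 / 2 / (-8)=1.06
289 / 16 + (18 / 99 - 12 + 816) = 144715 / 176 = 822.24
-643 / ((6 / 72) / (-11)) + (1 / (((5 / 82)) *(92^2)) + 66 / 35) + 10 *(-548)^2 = 457382397519 / 148120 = 3087917.89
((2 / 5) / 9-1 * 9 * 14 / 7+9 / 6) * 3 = -1481 / 30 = -49.37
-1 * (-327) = 327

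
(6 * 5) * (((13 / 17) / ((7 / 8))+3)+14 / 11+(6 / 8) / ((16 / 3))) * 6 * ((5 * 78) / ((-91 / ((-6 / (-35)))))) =-699.22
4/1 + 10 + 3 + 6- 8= 15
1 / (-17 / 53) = -53 / 17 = -3.12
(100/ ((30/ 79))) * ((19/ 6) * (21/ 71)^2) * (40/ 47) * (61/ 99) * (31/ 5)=5563246360/ 23455773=237.18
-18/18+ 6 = 5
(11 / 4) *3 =33 / 4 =8.25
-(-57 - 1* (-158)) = -101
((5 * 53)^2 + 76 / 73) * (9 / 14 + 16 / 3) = 1286751751 / 3066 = 419684.20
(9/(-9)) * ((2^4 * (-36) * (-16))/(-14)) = 4608/7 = 658.29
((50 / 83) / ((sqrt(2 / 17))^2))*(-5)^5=-16001.51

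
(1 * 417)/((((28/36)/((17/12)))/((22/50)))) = 233937/700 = 334.20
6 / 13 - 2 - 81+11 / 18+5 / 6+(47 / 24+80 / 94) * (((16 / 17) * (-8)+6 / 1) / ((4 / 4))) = -31930331 / 373932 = -85.39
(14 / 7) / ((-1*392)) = -0.01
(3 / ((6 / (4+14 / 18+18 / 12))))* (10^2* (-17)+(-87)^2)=663197 / 36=18422.14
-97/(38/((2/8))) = -97/152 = -0.64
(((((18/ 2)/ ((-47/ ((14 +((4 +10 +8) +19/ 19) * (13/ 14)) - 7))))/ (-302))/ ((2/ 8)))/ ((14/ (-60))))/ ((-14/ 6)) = 321570/ 2434271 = 0.13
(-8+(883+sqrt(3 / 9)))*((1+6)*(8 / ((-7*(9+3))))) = -583.72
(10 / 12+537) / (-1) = -3227 / 6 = -537.83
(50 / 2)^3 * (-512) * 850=-6800000000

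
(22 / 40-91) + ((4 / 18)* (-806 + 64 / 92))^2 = 337872159 / 10580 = 31934.99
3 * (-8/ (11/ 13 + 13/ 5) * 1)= -195/ 28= -6.96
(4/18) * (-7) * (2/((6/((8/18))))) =-56/243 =-0.23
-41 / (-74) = 41 / 74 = 0.55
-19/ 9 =-2.11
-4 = -4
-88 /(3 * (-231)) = 0.13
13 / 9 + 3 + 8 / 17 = 752 / 153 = 4.92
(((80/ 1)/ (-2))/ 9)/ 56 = -0.08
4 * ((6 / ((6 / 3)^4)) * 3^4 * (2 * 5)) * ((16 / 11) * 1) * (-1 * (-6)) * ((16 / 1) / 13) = 1866240 / 143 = 13050.63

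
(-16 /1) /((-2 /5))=40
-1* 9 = -9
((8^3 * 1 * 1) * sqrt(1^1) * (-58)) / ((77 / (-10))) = 3856.62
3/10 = 0.30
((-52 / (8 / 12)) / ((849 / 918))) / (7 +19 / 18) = -429624 / 41035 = -10.47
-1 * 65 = -65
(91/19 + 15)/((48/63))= 987/38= 25.97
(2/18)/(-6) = -1/54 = -0.02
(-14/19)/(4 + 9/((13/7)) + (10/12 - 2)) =-1092/11381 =-0.10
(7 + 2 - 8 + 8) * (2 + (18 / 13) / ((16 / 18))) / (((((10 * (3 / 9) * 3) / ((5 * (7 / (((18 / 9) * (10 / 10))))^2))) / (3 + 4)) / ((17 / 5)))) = 1941723 / 416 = 4667.60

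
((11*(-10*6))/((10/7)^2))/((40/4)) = -1617/50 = -32.34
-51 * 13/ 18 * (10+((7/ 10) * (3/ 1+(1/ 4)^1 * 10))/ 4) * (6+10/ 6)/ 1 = -4457791/ 1440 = -3095.69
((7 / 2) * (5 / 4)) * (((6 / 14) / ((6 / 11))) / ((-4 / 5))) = -275 / 64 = -4.30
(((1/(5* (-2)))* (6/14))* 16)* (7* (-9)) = 216/5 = 43.20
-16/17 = -0.94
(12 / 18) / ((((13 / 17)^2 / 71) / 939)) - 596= 75409.29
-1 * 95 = -95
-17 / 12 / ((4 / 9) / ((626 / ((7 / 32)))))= -63852 / 7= -9121.71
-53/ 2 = -26.50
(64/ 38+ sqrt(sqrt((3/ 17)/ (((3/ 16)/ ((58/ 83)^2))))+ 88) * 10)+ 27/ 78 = 1003/ 494+ 20 * sqrt(81838 * sqrt(17)+ 43800262)/ 1411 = 96.20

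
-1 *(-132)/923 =132/923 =0.14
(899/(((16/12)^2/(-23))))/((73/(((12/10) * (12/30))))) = -558279/7300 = -76.48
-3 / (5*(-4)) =3 / 20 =0.15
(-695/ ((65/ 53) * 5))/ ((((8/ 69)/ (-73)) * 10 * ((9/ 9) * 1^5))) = 37107579/ 5200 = 7136.07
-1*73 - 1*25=-98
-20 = -20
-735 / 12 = -245 / 4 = -61.25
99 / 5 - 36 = -81 / 5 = -16.20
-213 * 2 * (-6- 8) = 5964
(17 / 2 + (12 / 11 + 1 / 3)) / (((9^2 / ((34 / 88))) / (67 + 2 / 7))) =1748195 / 548856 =3.19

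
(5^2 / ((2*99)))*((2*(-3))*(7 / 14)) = -25 / 66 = -0.38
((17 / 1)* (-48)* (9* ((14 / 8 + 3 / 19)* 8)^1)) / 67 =-1673.02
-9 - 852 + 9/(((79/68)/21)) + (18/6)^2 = -54456/79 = -689.32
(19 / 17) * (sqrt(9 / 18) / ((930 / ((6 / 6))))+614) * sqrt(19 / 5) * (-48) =76 * sqrt(95) * (-1142040 - sqrt(2)) / 13175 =-64210.58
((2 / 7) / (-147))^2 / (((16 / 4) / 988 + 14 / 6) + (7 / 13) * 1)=988 / 752130057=0.00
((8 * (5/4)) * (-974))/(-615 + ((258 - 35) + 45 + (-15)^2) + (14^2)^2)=-4870/19147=-0.25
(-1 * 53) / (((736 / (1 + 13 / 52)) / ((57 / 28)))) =-15105 / 82432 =-0.18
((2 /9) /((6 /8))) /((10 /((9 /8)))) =1 /30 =0.03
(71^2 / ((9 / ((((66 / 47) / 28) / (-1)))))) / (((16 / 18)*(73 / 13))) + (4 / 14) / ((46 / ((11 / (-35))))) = -1741488001 / 309338960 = -5.63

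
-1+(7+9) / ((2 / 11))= 87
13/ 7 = 1.86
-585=-585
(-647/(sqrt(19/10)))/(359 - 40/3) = -1941 * sqrt(190)/19703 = -1.36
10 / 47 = 0.21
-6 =-6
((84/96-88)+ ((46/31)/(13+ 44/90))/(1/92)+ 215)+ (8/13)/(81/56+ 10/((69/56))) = 9982843254639/72308010632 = 138.06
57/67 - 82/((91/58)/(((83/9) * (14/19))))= -52769521/148941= -354.30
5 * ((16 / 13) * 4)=320 / 13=24.62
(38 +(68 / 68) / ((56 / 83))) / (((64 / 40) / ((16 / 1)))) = 11055 / 28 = 394.82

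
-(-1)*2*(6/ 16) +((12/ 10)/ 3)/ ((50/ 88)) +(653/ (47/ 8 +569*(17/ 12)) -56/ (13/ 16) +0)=-66.66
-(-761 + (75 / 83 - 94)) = 70890 / 83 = 854.10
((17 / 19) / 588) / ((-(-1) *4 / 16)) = 17 / 2793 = 0.01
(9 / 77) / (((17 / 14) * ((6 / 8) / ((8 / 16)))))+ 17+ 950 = 180841 / 187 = 967.06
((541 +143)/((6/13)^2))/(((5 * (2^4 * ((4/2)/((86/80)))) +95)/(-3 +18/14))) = -552292/24465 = -22.57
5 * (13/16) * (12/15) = 13/4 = 3.25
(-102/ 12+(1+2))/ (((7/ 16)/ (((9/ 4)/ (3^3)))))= -22/ 21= -1.05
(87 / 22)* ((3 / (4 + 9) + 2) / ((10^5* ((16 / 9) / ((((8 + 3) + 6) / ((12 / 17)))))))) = 2187441 / 1830400000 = 0.00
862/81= 10.64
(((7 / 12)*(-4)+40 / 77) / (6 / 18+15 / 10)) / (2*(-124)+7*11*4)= -0.02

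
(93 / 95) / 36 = 31 / 1140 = 0.03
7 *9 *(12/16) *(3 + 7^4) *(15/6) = 567945/2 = 283972.50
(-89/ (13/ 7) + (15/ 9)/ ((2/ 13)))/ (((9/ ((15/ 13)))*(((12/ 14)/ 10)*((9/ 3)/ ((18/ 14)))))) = -72325/ 3042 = -23.78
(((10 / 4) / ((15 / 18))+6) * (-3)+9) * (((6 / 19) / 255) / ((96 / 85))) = -3 / 152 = -0.02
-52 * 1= -52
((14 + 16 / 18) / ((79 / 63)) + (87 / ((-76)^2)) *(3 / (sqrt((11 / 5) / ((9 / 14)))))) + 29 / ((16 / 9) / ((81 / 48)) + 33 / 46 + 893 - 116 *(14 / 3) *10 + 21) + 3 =783 *sqrt(770) / 889504 + 59046050977 / 3971626487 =14.89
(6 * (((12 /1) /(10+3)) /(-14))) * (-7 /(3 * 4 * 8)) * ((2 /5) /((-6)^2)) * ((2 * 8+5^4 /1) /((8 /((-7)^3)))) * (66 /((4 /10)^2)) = -12092465 /3328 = -3633.55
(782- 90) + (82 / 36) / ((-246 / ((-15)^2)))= 8279 / 12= 689.92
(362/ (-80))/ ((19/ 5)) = -181/ 152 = -1.19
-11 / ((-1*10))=1.10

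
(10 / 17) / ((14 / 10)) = 50 / 119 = 0.42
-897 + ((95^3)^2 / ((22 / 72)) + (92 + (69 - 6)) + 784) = 26463308062962 / 11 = 2405755278451.09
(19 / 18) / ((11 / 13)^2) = 1.47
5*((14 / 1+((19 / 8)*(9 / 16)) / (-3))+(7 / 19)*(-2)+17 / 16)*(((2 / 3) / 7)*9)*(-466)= -117980715 / 4256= -27721.03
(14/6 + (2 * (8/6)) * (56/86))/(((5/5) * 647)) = 175/27821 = 0.01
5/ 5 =1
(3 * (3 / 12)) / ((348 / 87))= 3 / 16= 0.19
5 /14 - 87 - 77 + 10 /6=-6803 /42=-161.98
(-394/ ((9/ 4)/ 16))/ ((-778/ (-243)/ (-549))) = 186888384/ 389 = 480432.86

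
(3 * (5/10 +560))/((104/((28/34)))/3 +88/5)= 28.17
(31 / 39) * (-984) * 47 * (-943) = 450655928 / 13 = 34665840.62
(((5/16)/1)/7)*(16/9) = 5/63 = 0.08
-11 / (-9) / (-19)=-11 / 171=-0.06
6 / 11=0.55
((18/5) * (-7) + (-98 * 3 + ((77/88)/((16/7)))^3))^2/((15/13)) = 145584881150845817317/1649267441664000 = 88272.45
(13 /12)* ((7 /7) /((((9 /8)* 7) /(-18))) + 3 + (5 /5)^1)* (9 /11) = 117 /77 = 1.52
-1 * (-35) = 35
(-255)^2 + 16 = 65041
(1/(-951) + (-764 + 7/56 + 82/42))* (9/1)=-121731021/17752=-6857.31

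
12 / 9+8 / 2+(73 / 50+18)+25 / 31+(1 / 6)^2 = 715009 / 27900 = 25.63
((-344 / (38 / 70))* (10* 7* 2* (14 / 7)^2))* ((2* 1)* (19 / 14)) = -963200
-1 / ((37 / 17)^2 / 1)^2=-83521 / 1874161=-0.04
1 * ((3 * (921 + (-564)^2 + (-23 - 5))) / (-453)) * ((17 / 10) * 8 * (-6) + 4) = 123767732 / 755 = 163930.77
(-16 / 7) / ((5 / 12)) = -192 / 35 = -5.49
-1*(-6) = 6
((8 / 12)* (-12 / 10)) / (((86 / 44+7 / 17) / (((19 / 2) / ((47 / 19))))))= -270028 / 207975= -1.30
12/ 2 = 6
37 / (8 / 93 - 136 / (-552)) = 26381 / 237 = 111.31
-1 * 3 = -3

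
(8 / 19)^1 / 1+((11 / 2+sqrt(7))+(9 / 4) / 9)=sqrt(7)+469 / 76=8.82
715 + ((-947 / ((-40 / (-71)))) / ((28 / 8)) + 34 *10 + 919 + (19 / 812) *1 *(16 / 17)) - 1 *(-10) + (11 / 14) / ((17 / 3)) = 103798929 / 69020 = 1503.90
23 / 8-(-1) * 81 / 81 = 31 / 8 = 3.88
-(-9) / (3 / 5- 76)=-45 / 377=-0.12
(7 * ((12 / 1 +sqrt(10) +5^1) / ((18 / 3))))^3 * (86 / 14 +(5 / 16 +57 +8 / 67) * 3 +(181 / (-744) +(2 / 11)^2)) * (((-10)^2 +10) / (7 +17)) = 3233728801805285 * sqrt(10) / 2842532352 +1817820181630565 / 258412032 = 10632058.53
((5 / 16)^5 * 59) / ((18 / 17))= 3134375 / 18874368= 0.17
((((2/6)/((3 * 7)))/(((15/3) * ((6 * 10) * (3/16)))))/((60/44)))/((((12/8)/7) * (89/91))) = 8008/8110125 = 0.00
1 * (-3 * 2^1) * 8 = -48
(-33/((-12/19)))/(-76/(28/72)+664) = 1463/13120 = 0.11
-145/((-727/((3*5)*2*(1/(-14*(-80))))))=435/81424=0.01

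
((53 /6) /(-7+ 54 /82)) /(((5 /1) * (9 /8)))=-2173 /8775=-0.25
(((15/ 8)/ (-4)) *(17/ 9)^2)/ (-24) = 1445/ 20736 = 0.07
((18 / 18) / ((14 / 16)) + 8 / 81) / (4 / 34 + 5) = 11968 / 49329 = 0.24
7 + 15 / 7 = 64 / 7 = 9.14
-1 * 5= -5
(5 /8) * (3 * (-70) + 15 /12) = -4175 /32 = -130.47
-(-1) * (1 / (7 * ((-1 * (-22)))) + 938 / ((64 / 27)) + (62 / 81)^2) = 6406886203 / 16166304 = 396.31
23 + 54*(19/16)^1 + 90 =1417/8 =177.12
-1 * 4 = -4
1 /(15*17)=1 /255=0.00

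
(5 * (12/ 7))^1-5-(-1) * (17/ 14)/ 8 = 417/ 112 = 3.72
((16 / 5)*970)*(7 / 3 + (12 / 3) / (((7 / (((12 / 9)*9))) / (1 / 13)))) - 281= 2347511 / 273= 8598.94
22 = 22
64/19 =3.37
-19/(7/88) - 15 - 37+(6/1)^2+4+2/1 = -1742/7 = -248.86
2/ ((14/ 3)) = 3/ 7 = 0.43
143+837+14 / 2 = 987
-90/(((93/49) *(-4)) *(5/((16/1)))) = 1176/31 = 37.94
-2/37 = -0.05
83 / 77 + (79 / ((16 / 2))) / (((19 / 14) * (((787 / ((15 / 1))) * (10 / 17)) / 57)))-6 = 4128709 / 484792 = 8.52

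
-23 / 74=-0.31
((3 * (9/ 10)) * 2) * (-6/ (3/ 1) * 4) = -216/ 5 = -43.20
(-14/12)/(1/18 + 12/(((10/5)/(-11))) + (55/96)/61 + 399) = -20496/5851285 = -0.00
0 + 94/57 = 94/57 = 1.65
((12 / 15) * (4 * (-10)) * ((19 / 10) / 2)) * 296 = -44992 / 5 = -8998.40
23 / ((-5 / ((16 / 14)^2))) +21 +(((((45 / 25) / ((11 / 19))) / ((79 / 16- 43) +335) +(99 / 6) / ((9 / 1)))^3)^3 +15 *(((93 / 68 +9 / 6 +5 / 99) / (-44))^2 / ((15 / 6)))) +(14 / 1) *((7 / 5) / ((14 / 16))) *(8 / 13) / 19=52459647278336418649106318237720884604931564662629378439757029377 / 200208083669467508568481777392547276292479191755844201000000000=262.03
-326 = -326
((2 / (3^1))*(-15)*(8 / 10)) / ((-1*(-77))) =-8 / 77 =-0.10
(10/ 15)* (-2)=-4/ 3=-1.33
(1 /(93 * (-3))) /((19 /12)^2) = -16 /11191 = -0.00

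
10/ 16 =5/ 8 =0.62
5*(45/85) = 45/17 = 2.65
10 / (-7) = -10 / 7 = -1.43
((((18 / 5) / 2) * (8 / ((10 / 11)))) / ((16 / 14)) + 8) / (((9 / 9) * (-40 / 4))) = -1093 / 500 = -2.19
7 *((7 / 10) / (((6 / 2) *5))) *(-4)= -98 / 75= -1.31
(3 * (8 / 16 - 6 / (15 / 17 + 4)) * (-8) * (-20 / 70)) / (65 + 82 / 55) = -53240 / 708239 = -0.08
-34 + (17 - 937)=-954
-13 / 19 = -0.68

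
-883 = -883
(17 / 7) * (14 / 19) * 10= 340 / 19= 17.89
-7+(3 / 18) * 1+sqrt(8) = -41 / 6+2 * sqrt(2) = -4.00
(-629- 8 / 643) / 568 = -404455 / 365224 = -1.11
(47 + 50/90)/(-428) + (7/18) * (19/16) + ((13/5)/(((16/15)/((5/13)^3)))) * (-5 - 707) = -4788931/48672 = -98.39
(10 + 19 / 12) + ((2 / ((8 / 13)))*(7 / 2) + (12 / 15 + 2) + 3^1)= 3451 / 120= 28.76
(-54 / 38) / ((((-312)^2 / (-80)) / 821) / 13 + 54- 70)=110835 / 1256812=0.09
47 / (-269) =-47 / 269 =-0.17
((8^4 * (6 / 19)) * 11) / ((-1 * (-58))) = 135168 / 551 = 245.31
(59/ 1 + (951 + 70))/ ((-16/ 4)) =-270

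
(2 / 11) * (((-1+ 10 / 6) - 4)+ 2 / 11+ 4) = 56 / 363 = 0.15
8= 8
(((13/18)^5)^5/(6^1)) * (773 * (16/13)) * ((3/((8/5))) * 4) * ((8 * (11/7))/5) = 4615434950493272470096875354583/5269394202393804140856468307968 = 0.88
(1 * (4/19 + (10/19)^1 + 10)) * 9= 1836/19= 96.63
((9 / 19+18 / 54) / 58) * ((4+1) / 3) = 0.02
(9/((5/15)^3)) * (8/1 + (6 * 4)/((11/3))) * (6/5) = 46656/11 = 4241.45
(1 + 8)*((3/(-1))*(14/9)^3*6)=-5488/9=-609.78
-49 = -49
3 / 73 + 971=70886 / 73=971.04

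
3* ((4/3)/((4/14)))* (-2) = -28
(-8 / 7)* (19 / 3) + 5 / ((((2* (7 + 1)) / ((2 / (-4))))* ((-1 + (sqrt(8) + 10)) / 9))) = -363577 / 49056 + 45* sqrt(2) / 1168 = -7.36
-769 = -769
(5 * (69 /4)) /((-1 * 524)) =-345 /2096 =-0.16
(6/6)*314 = 314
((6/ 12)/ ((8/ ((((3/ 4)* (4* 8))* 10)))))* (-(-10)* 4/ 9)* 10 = 2000/ 3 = 666.67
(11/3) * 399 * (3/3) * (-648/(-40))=118503/5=23700.60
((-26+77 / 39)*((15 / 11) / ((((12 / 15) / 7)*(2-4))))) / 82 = 163975 / 93808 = 1.75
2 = 2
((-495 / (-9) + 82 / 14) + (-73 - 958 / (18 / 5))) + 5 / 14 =-35015 / 126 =-277.90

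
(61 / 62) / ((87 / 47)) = 2867 / 5394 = 0.53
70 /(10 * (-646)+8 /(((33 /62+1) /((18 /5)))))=-16625 /1529786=-0.01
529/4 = 132.25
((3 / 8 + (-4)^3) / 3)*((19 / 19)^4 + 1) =-509 / 12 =-42.42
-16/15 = -1.07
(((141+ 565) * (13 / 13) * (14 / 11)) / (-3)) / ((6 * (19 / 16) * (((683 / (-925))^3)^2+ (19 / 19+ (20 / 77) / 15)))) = -173356912876847656250000 / 4863615707806789484049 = -35.64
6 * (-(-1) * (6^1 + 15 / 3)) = 66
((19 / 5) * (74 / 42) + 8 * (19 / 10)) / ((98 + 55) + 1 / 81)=62073 / 433790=0.14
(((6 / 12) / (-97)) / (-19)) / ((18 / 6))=0.00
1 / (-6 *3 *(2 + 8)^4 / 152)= -19 / 22500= -0.00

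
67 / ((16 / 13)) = 54.44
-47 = -47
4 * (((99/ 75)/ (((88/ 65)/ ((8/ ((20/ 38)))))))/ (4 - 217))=-494/ 1775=-0.28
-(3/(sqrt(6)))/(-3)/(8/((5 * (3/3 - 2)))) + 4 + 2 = 6 - 5 * sqrt(6)/48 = 5.74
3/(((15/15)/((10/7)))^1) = 30/7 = 4.29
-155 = -155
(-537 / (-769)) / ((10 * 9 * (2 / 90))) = 537 / 1538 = 0.35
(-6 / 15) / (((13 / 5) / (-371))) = 742 / 13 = 57.08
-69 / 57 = -23 / 19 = -1.21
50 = 50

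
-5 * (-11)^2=-605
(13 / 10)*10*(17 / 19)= 221 / 19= 11.63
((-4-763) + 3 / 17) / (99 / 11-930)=0.83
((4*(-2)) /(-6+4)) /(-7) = -4 /7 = -0.57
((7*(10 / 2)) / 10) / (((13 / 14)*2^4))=49 / 208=0.24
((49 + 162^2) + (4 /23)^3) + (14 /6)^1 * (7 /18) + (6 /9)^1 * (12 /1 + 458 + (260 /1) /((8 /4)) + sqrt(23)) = 2 * sqrt(23) /3 + 17538381113 /657018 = 26697.11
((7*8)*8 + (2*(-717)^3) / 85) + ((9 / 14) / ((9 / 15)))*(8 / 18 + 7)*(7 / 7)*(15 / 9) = -92882716421 / 10710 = -8672522.54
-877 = -877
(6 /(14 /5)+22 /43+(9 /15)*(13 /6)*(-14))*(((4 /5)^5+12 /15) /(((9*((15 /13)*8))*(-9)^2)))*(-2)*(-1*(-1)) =267954388 /51428671875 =0.01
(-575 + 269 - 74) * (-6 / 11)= 2280 / 11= 207.27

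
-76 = -76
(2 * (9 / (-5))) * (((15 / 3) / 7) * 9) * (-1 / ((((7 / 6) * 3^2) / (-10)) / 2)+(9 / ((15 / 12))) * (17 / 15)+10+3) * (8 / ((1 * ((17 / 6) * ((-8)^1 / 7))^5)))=27250372107 / 2271771200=12.00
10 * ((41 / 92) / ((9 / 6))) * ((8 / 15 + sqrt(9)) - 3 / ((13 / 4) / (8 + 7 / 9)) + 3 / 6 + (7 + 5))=42271 / 1794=23.56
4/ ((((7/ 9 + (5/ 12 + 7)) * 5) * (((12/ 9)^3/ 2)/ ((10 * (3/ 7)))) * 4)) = 0.09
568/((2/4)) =1136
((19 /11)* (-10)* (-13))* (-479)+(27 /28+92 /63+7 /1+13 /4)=-107544.60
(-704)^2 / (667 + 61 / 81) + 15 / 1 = 5119527 / 6761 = 757.21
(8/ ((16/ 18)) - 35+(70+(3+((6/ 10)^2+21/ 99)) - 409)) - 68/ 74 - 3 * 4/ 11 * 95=-465.98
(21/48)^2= 49/256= 0.19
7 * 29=203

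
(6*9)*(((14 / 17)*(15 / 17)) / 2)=5670 / 289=19.62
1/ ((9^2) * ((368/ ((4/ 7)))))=1/ 52164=0.00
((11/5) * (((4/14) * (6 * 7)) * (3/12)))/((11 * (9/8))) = 8/15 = 0.53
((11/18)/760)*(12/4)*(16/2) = 11/570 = 0.02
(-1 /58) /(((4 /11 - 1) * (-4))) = -0.01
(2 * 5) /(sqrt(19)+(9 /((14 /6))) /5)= -4725 /11273+6125 * sqrt(19) /11273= 1.95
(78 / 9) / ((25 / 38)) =988 / 75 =13.17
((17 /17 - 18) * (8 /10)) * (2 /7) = -136 /35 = -3.89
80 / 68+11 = 207 / 17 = 12.18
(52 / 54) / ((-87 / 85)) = -2210 / 2349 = -0.94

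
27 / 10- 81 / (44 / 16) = -2943 / 110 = -26.75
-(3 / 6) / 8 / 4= -1 / 64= -0.02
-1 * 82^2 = -6724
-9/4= -2.25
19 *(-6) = -114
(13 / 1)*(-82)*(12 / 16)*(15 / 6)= -7995 / 4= -1998.75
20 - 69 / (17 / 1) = 271 / 17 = 15.94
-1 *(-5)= 5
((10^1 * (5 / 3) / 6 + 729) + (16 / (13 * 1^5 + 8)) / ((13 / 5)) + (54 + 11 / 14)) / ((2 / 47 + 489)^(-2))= 680923728005975 / 3618342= 188186668.92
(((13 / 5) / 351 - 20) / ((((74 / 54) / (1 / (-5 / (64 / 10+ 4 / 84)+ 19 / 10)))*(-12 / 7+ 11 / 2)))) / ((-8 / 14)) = 89533927 / 14929093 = 6.00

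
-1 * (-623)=623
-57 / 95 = -3 / 5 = -0.60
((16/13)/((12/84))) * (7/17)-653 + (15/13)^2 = -1862052/2873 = -648.12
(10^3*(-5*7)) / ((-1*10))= 3500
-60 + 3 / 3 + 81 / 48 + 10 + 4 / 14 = -5267 / 112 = -47.03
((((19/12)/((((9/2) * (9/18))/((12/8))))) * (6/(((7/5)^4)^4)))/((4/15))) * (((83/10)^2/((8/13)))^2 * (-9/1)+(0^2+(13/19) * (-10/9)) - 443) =-12347.58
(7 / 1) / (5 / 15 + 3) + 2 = 41 / 10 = 4.10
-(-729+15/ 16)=11649/ 16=728.06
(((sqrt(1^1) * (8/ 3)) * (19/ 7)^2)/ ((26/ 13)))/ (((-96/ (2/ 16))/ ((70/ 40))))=-361/ 16128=-0.02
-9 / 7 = -1.29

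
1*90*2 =180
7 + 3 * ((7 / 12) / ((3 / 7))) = 133 / 12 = 11.08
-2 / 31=-0.06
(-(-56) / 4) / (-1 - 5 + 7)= 14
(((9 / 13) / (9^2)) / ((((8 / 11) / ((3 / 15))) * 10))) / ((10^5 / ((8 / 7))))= 11 / 4095000000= 0.00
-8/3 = -2.67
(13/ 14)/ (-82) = -13/ 1148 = -0.01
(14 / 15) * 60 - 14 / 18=497 / 9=55.22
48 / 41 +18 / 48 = 507 / 328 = 1.55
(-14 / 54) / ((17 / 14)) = -98 / 459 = -0.21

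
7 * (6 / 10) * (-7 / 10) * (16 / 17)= -1176 / 425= -2.77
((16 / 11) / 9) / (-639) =-16 / 63261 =-0.00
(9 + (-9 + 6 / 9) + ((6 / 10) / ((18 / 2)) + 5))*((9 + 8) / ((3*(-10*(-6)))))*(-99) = -8041 / 150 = -53.61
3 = 3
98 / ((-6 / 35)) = -1715 / 3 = -571.67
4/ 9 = 0.44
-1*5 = -5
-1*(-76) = 76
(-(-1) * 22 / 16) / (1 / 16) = 22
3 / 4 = 0.75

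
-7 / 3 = -2.33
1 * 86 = 86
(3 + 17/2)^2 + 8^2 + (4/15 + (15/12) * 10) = 12541/60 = 209.02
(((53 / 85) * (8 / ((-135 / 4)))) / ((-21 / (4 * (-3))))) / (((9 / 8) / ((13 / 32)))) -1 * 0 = -22048 / 722925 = -0.03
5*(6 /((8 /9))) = 33.75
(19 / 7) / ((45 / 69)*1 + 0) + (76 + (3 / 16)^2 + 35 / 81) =58517419 / 725760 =80.63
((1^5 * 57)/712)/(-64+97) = 19/7832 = 0.00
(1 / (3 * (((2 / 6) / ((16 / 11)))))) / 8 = 2 / 11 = 0.18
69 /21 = 23 /7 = 3.29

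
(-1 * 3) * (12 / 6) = -6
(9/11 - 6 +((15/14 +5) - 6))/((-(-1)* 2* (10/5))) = -1.28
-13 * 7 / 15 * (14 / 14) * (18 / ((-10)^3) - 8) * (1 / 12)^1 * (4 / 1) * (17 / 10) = 6201923 / 225000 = 27.56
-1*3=-3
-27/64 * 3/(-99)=9/704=0.01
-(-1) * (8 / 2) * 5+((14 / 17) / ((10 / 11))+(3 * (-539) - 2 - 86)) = -143148 / 85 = -1684.09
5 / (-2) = -5 / 2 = -2.50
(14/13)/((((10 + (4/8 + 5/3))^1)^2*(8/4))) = 252/69277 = 0.00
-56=-56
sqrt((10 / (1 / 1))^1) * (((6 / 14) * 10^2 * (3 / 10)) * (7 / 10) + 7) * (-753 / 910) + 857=857 - 6024 * sqrt(10) / 455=815.13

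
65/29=2.24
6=6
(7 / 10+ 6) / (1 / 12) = 402 / 5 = 80.40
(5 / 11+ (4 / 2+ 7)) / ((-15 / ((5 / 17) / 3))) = -104 / 1683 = -0.06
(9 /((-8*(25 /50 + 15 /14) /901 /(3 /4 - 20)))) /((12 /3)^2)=397341 /512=776.06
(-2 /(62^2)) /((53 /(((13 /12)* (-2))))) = 0.00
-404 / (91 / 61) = -24644 / 91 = -270.81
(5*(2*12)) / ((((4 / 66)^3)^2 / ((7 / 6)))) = 45201378915 / 16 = 2825086182.19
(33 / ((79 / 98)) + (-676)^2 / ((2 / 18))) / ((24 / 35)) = 1895326825 / 316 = 5997869.70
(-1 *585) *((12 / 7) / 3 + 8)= -35100 / 7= -5014.29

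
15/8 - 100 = -785/8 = -98.12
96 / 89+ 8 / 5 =1192 / 445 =2.68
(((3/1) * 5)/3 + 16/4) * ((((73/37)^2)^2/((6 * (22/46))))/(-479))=-1959478629/19749908618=-0.10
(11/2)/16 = 11/32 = 0.34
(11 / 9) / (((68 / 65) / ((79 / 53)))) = 56485 / 32436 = 1.74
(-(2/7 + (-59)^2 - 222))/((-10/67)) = 305721/14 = 21837.21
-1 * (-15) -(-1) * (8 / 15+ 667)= 10238 / 15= 682.53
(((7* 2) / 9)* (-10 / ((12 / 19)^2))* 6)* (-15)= 3509.72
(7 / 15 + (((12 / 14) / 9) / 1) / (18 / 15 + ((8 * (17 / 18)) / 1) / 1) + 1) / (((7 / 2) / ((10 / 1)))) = 122252 / 28959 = 4.22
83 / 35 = 2.37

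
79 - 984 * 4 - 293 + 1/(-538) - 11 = -2238619/538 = -4161.00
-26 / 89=-0.29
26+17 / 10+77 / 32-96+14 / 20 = -10431 / 160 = -65.19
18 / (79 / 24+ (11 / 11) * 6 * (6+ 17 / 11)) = 4752 / 12821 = 0.37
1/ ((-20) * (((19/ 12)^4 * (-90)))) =288/ 3258025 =0.00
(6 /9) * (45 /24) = 5 /4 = 1.25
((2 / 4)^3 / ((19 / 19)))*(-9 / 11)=-9 / 88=-0.10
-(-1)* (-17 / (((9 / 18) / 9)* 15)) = -102 / 5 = -20.40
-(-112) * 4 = 448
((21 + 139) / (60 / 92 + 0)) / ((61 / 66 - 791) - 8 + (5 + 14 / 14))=-16192 / 52277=-0.31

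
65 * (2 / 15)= 26 / 3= 8.67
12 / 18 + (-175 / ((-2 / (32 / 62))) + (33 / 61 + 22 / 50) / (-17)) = 6491366 / 141825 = 45.77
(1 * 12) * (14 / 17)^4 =5.52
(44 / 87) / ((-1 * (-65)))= 44 / 5655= 0.01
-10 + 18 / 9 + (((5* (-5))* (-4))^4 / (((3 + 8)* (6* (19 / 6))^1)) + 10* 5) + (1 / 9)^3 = 72906399371 / 152361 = 478510.90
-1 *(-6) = 6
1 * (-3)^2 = 9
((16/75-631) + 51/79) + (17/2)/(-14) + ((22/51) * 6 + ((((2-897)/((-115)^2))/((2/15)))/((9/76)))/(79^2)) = -24679000792217/39287719100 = -628.16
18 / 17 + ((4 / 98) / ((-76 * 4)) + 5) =767127 / 126616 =6.06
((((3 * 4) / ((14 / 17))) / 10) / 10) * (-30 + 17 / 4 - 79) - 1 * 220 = -329369 / 1400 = -235.26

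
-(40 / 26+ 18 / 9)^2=-2116 / 169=-12.52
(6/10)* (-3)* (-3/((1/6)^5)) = 209952/5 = 41990.40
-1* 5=-5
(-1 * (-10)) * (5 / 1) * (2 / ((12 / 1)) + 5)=775 / 3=258.33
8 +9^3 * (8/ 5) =5872/ 5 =1174.40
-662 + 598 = -64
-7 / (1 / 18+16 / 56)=-882 / 43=-20.51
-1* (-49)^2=-2401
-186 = -186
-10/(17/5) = -50/17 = -2.94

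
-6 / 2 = -3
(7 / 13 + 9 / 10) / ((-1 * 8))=-187 / 1040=-0.18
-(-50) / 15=10 / 3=3.33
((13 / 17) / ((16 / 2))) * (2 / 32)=13 / 2176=0.01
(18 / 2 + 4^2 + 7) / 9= 32 / 9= 3.56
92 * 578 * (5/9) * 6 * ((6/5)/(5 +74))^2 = 1276224/31205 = 40.90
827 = 827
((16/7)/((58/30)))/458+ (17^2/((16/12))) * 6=120912927/92974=1300.50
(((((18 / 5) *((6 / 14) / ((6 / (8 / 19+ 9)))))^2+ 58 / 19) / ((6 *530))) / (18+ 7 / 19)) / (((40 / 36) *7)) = 11835813 / 602724745000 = 0.00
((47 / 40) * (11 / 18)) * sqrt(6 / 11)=47 * sqrt(66) / 720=0.53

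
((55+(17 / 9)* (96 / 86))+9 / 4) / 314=30629 / 162024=0.19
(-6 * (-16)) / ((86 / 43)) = 48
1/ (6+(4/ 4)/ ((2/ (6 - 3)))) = 0.13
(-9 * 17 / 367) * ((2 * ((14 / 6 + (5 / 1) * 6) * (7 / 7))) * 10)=-98940 / 367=-269.59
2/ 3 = 0.67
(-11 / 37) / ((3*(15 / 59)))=-649 / 1665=-0.39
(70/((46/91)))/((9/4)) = 12740/207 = 61.55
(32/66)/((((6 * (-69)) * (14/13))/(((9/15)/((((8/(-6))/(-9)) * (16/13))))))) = -507/141680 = -0.00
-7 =-7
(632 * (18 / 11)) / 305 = 11376 / 3355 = 3.39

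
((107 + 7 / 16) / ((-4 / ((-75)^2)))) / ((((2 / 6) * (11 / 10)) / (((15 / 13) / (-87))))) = 725203125 / 132704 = 5464.82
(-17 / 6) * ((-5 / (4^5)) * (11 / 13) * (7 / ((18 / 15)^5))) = 20453125 / 621084672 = 0.03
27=27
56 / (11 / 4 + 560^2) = 224 / 1254411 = 0.00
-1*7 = -7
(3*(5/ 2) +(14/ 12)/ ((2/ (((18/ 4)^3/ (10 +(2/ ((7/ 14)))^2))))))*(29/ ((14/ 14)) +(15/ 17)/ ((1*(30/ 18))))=1993191/ 7072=281.84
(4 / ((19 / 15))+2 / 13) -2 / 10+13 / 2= 23741 / 2470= 9.61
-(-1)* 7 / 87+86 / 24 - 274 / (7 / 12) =-378433 / 812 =-466.05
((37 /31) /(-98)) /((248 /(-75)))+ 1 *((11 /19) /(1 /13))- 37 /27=2380736567 /386506512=6.16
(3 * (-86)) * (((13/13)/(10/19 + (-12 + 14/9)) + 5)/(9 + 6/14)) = -2501009/18656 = -134.06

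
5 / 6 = 0.83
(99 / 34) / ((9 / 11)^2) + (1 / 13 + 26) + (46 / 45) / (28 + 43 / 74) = 1281470843 / 42067350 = 30.46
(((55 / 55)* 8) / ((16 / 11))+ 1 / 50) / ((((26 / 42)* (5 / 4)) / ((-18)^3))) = -41602.80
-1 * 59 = -59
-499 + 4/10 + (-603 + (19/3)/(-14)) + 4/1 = -1098.05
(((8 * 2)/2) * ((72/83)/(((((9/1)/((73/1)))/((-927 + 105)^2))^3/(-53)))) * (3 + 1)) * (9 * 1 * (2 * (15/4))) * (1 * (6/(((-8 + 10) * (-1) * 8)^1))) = 6130377940901852542202510.00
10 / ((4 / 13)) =65 / 2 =32.50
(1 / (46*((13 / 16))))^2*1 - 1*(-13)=1162277 / 89401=13.00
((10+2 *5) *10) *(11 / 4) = 550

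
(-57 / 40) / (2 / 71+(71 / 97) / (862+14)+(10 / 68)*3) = -1461497157 / 482223350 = -3.03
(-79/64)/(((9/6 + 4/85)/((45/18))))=-33575/16832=-1.99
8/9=0.89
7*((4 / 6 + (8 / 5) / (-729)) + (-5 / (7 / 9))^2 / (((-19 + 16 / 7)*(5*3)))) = 165727 / 47385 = 3.50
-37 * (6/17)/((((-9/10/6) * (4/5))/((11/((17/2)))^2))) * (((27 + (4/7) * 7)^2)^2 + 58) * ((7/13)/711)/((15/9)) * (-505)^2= 295258175308481000/15136953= 19505786620.89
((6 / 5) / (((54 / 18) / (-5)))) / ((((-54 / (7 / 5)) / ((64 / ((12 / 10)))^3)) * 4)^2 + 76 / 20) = -1027604480000 / 1952449043441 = -0.53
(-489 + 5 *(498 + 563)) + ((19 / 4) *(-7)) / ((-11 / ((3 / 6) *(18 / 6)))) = 424207 / 88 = 4820.53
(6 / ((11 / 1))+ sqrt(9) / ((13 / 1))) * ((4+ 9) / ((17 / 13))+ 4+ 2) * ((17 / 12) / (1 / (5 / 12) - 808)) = -0.02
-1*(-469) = 469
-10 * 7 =-70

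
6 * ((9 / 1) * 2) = 108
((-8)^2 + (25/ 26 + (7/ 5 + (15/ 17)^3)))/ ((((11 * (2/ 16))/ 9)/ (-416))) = -49332327552/ 270215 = -182566.95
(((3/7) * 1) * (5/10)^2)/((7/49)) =3/4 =0.75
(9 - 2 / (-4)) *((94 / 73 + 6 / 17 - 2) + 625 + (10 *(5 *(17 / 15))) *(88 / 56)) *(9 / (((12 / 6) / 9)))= 9541507077 / 34748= 274591.55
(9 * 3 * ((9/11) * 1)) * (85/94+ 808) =18476991/1034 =17869.43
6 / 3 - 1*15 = -13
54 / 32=27 / 16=1.69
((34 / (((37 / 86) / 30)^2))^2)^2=2623453167904502409986457600000000 / 3512479453921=746894950510223571282.64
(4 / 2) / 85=2 / 85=0.02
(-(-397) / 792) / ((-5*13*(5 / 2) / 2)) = -397 / 64350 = -0.01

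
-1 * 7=-7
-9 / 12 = -3 / 4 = -0.75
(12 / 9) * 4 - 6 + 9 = 25 / 3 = 8.33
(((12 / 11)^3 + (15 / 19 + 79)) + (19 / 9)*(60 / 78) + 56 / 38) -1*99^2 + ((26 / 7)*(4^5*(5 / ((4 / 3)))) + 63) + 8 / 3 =4611.71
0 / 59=0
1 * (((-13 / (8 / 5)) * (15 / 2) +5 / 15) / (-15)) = 2909 / 720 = 4.04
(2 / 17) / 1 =2 / 17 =0.12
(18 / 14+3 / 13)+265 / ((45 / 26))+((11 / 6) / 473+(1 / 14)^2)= 154.64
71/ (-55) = -1.29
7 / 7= 1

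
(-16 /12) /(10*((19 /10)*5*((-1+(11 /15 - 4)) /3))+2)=6 /599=0.01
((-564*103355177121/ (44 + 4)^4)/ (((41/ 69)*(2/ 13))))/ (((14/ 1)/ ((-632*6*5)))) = 27319898576769435/ 167936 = 162680417401.69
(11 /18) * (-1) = -11 /18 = -0.61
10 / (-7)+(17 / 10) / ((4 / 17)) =1623 / 280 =5.80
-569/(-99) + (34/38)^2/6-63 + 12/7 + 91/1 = 17809909/500346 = 35.60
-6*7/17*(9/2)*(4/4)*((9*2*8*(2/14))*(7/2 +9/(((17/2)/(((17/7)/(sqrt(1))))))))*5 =-48600/7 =-6942.86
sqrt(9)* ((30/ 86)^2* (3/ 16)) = 2025/ 29584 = 0.07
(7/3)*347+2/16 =19435/24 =809.79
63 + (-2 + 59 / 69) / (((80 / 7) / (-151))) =78.13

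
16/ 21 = 0.76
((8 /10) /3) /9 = 4 /135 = 0.03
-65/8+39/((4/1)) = 1.62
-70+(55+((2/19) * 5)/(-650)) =-18526/1235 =-15.00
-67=-67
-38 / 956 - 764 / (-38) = 182235 / 9082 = 20.07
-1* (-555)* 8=4440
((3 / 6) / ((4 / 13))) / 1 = 13 / 8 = 1.62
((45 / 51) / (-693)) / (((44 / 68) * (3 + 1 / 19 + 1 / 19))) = -95 / 149919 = -0.00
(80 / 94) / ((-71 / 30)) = -1200 / 3337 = -0.36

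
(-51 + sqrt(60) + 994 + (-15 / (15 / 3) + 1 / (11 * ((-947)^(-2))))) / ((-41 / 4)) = -3628596 / 451 - 8 * sqrt(15) / 41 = -8046.42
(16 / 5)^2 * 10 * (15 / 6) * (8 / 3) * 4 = 8192 / 3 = 2730.67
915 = 915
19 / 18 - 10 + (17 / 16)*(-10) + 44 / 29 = -37693 / 2088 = -18.05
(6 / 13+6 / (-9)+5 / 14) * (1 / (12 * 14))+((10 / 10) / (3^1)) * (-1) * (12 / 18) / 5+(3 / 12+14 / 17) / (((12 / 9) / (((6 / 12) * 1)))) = 5598689 / 15593760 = 0.36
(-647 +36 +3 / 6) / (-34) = 1221 / 68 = 17.96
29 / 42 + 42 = 42.69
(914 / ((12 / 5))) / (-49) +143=39757 / 294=135.23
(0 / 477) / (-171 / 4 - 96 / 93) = 0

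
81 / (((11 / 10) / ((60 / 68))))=12150 / 187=64.97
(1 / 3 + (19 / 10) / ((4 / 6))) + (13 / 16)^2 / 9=37517 / 11520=3.26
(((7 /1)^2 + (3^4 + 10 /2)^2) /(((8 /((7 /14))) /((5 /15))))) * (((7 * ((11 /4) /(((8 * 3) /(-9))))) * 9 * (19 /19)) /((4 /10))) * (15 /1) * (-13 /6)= 818750.06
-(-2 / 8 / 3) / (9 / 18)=1 / 6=0.17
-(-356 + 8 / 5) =1772 / 5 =354.40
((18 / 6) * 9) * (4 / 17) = 108 / 17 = 6.35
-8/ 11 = -0.73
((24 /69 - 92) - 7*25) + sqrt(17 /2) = -6133 /23 + sqrt(34) /2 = -263.74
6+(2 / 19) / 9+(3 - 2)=1199 / 171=7.01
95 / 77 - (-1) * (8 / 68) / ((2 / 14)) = 2693 / 1309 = 2.06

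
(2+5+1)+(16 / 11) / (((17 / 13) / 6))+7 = 4053 / 187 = 21.67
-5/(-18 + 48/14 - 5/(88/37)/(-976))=3006080/8759281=0.34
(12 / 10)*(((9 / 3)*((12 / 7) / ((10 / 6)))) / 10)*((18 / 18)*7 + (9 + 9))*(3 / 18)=54 / 35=1.54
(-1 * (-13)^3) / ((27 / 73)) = 160381 / 27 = 5940.04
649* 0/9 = 0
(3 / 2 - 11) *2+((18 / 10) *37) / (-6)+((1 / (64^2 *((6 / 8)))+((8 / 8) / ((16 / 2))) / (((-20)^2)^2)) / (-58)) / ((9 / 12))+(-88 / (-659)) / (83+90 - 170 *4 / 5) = -122580714263899 / 4072936320000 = -30.10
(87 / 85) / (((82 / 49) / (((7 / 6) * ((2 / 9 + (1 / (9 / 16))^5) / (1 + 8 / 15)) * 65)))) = 343223075195 / 631076346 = 543.87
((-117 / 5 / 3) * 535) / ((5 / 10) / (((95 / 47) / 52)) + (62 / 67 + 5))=-8853715 / 39863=-222.10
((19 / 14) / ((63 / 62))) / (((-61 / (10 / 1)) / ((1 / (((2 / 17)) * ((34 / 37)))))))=-108965 / 53802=-2.03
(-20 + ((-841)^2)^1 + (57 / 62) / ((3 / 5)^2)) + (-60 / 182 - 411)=11964180745 / 16926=706852.22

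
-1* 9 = -9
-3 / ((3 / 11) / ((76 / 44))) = -19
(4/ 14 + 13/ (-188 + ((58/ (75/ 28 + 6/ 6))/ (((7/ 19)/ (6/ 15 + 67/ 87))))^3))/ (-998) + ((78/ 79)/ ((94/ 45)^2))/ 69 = 5543899962104445560519/ 1852314017540214163974808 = 0.00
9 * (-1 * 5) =-45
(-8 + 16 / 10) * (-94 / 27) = 22.28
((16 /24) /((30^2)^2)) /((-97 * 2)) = -1 /235710000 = -0.00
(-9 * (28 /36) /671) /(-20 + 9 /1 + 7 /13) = 91 /91256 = 0.00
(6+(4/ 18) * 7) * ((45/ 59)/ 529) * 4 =1360/ 31211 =0.04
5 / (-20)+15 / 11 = 49 / 44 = 1.11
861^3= 638277381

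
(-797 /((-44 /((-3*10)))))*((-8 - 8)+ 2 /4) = 370605 /44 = 8422.84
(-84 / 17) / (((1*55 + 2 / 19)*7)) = -76 / 5933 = -0.01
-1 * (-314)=314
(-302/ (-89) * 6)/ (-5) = -1812/ 445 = -4.07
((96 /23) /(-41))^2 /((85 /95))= 175104 /15117233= 0.01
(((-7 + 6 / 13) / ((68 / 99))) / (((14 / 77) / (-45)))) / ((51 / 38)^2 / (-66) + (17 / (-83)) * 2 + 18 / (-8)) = -80758524825 / 92101711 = -876.84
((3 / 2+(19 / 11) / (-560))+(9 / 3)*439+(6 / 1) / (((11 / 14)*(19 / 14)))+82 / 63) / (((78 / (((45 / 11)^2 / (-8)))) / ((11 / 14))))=-20942249865 / 749805056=-27.93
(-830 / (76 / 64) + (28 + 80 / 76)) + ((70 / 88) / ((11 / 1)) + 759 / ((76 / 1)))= -1516962 / 2299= -659.84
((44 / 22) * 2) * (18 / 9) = 8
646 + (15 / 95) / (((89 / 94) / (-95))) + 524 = 102720 / 89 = 1154.16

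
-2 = -2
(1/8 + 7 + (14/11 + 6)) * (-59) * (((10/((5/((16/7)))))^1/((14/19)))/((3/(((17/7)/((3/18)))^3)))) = -143546776272/26411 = -5435113.26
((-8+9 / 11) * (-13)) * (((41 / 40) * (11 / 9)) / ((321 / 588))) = 2063243 / 9630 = 214.25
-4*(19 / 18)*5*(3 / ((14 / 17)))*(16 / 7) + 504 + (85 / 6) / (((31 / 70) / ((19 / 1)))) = 4265413 / 4557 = 936.01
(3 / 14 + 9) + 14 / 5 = 841 / 70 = 12.01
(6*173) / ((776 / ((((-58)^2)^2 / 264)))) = 122359613 / 2134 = 57338.15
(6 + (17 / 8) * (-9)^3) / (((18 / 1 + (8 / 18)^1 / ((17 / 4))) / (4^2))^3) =-565946471232 / 531348325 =-1065.11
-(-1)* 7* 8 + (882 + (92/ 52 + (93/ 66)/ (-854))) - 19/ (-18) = 2068113655/ 2198196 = 940.82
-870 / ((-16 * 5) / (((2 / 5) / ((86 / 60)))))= 3.03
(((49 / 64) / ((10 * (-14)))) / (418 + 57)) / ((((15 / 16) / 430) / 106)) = -15953 / 28500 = -0.56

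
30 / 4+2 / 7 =7.79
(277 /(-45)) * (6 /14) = -2.64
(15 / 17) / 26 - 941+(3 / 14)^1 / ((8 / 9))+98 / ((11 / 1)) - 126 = -288013651 / 272272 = -1057.82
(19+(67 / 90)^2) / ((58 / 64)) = 1267112 / 58725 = 21.58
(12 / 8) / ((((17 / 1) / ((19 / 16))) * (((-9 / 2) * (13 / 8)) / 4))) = -38 / 663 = -0.06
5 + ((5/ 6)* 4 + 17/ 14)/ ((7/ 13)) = 3953/ 294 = 13.45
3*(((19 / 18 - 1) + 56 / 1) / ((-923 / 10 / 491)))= -2477095 / 2769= -894.58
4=4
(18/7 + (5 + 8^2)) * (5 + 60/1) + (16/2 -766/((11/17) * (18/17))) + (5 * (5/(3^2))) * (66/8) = 9882205/2772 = 3565.01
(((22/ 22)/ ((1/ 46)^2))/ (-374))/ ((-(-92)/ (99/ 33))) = -69/ 374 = -0.18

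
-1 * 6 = -6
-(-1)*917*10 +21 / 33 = 100877 / 11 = 9170.64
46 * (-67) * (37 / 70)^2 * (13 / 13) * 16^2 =-270032512 / 1225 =-220434.70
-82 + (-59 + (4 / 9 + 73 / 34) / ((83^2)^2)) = -2047636717073 / 14522246226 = -141.00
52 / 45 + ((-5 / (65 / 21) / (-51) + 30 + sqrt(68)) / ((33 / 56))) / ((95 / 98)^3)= 105413504*sqrt(17) / 28293375 + 1071120636772 / 18758507625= 72.46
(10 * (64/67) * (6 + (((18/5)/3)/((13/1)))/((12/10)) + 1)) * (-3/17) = -176640/14807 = -11.93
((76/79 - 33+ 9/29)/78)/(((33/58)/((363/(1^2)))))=-799568/3081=-259.52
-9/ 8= -1.12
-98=-98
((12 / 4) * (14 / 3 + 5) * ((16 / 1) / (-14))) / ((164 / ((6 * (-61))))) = 21228 / 287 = 73.97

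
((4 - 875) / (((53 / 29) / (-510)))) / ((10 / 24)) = 30917016 / 53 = 583339.92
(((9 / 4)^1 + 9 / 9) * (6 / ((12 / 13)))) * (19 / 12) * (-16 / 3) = -3211 / 18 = -178.39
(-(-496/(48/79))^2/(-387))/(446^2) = 5997601/692824428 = 0.01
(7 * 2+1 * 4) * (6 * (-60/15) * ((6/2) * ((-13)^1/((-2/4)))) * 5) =-168480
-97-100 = -197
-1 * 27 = -27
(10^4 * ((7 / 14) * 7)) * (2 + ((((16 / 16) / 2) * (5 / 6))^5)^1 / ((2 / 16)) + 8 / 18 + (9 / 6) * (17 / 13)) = 7972094375 / 50544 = 157725.83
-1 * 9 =-9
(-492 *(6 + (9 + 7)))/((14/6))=-32472/7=-4638.86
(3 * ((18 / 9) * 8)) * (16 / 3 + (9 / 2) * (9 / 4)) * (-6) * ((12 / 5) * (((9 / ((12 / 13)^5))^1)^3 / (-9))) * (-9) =-18989966308227670847 / 733835427840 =-25877690.81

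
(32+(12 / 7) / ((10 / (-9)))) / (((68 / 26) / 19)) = 131651 / 595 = 221.26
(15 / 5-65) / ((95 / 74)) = -48.29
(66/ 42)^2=2.47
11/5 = 2.20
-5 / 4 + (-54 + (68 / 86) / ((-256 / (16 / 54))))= -1026341 / 18576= -55.25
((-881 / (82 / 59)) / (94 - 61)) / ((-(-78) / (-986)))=25625647 / 105534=242.82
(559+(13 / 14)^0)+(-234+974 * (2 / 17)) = 7490 / 17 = 440.59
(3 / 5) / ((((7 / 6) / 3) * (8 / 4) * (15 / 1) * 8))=9 / 1400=0.01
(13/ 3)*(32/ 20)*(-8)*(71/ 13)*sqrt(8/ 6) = -9088*sqrt(3)/ 45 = -349.80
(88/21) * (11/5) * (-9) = -2904/35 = -82.97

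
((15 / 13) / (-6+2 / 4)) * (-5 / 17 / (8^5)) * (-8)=-75 / 4978688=-0.00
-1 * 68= -68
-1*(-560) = 560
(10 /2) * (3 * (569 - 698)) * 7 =-13545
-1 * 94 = -94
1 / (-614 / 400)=-200 / 307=-0.65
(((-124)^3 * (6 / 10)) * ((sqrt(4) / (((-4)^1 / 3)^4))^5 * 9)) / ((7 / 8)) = -2804619440435157 / 2348810240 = -1194059.61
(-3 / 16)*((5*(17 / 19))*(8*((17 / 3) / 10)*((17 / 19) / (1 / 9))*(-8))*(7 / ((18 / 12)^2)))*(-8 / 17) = -129472 / 361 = -358.65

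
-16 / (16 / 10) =-10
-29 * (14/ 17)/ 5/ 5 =-406/ 425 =-0.96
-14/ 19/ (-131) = 14/ 2489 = 0.01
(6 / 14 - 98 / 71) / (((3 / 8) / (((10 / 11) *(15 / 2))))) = -8600 / 497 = -17.30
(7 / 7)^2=1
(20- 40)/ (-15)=4/ 3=1.33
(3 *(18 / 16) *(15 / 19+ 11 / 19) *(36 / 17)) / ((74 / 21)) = 66339 / 23902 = 2.78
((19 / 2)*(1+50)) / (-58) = -969 / 116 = -8.35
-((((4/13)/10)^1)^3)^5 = -0.00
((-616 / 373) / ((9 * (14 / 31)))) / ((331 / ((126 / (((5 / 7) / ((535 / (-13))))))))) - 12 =-4957324 / 1605019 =-3.09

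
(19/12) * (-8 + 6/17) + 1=-1133/102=-11.11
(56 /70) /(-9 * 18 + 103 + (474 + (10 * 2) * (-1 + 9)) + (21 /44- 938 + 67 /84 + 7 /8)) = -7392 /3334255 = -0.00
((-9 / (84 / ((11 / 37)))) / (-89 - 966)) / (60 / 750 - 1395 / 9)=-55 / 282207436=-0.00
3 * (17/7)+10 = 121/7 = 17.29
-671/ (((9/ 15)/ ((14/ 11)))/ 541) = -2310070/ 3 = -770023.33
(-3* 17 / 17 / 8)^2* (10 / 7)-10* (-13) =29165 / 224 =130.20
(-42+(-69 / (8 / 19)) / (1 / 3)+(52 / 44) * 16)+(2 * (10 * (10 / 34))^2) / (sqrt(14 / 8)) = -45295 / 88+10000 * sqrt(7) / 2023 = -501.64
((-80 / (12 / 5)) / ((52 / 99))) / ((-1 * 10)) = 6.35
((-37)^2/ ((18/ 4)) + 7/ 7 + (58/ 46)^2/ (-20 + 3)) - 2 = 24534328/ 80937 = 303.13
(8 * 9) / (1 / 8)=576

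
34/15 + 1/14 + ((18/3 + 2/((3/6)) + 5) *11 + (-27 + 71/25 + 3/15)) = 150547/1050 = 143.38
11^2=121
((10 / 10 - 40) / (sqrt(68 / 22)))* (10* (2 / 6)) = -65* sqrt(374) / 17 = -73.94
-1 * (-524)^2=-274576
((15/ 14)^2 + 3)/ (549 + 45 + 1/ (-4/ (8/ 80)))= 0.01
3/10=0.30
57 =57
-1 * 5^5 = -3125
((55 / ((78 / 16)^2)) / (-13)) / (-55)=64 / 19773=0.00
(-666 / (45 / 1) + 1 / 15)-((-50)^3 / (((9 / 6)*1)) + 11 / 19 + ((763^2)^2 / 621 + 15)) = -32192556271568 / 58995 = -545682791.28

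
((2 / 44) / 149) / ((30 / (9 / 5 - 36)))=-57 / 163900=-0.00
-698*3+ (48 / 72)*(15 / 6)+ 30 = -6187 / 3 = -2062.33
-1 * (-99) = 99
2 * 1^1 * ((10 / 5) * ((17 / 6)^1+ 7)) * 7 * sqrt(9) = 826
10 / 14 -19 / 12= -73 / 84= -0.87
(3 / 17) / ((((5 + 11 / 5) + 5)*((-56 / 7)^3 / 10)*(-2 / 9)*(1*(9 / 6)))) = 225 / 265472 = 0.00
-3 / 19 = -0.16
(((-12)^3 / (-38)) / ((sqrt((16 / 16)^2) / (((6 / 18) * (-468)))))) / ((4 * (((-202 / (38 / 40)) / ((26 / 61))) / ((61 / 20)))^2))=-3381183 / 51005000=-0.07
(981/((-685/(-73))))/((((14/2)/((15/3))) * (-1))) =-71613/959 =-74.67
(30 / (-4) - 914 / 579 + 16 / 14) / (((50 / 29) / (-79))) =147373157 / 405300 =363.61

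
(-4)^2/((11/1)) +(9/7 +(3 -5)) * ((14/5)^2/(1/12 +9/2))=64/275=0.23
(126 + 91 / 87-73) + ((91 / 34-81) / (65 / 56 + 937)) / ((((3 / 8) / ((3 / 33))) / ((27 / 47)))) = 2170670583590 / 40172049291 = 54.03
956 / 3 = 318.67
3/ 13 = 0.23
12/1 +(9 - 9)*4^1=12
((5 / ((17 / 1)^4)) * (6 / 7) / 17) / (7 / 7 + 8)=0.00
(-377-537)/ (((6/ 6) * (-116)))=457/ 58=7.88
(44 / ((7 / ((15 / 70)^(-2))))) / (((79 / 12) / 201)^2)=796384512 / 6241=127605.27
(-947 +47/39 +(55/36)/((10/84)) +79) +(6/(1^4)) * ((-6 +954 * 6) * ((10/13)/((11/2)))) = 1128087/286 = 3944.36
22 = 22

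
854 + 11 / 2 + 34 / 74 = 63637 / 74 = 859.96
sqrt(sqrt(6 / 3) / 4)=2^(1 / 4) / 2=0.59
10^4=10000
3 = 3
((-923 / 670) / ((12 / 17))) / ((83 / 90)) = -47073 / 22244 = -2.12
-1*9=-9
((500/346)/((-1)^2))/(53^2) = 250/485957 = 0.00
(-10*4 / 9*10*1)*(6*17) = -13600 / 3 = -4533.33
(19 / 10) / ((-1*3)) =-19 / 30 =-0.63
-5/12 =-0.42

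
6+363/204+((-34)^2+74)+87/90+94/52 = 16449743/13260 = 1240.55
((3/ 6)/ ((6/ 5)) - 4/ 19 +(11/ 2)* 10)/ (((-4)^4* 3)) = 12587/ 175104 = 0.07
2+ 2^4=18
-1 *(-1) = 1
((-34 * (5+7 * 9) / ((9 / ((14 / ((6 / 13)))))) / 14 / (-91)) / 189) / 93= 1156 / 3322053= 0.00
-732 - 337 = -1069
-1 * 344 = -344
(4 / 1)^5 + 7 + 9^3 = 1760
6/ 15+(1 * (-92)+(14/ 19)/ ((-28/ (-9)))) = -17359/ 190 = -91.36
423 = 423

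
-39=-39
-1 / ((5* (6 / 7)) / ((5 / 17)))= -7 / 102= -0.07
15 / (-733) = -15 / 733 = -0.02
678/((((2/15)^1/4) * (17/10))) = 203400/17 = 11964.71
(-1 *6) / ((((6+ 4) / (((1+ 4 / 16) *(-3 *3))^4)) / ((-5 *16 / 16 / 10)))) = 2460375 / 512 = 4805.42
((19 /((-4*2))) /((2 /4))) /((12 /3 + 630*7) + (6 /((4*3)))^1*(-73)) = -19 /17510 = -0.00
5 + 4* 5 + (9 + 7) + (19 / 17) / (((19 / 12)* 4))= 700 / 17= 41.18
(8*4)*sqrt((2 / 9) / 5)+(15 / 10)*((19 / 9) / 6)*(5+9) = 32*sqrt(10) / 15+133 / 18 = 14.14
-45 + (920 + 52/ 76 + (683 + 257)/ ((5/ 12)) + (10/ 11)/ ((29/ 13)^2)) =550485112/ 175769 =3131.87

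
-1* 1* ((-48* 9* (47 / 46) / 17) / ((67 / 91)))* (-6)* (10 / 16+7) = -42265314 / 26197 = -1613.36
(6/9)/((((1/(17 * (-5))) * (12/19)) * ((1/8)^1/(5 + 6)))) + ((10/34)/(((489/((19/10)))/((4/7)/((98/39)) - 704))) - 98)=-68384369455/8554077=-7994.36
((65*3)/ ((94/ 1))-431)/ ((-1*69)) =1753/ 282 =6.22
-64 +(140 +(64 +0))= 140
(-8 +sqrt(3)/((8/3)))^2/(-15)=-3.60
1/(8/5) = 5/8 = 0.62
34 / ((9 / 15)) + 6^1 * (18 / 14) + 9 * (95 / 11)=32827 / 231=142.11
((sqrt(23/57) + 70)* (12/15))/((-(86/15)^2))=-3150/1849- 15* sqrt(1311)/35131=-1.72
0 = 0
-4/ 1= -4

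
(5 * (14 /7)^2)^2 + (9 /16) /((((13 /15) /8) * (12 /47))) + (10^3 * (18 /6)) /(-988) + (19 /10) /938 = 1933661211 /4633720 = 417.30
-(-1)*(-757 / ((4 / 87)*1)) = -65859 / 4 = -16464.75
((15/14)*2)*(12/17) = 180/119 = 1.51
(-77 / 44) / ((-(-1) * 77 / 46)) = -23 / 22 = -1.05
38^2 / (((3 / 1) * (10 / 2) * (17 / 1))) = 1444 / 255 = 5.66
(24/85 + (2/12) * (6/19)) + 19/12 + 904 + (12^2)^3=57885926617/19380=2986889.92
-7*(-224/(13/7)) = 10976/13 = 844.31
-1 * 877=-877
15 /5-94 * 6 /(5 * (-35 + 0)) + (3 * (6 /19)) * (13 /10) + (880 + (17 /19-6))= 2933811 /3325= 882.35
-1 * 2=-2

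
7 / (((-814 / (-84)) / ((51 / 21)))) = 714 / 407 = 1.75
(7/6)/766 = 7/4596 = 0.00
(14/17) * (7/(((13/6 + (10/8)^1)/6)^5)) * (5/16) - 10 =39561298310/1969555417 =20.09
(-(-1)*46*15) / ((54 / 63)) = 805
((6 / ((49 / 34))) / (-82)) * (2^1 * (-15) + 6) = 2448 / 2009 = 1.22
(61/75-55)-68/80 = -16511/300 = -55.04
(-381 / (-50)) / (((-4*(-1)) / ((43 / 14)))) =16383 / 2800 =5.85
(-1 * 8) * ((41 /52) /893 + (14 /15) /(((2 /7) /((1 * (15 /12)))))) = -1137928 /34827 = -32.67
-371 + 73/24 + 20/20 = -8807/24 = -366.96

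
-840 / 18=-140 / 3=-46.67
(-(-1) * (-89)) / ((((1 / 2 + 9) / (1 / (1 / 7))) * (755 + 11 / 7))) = -4361 / 50312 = -0.09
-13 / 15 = -0.87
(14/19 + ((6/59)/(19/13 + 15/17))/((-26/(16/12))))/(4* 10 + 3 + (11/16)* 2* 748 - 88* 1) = 426576/571096813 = 0.00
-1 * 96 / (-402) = 16 / 67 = 0.24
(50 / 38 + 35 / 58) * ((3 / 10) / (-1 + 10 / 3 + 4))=3807 / 41876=0.09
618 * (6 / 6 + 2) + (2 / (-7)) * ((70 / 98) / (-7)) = 635932 / 343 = 1854.03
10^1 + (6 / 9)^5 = 2462 / 243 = 10.13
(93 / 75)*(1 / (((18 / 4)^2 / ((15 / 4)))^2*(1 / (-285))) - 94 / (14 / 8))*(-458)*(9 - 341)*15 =-509050491848 / 2835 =-179559256.38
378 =378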